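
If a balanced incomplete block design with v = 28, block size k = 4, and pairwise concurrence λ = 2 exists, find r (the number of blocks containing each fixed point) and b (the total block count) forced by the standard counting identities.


Any 2-(v, k, λ) BIBD satisfies two necessary conditions:
  (i)  Each point sits in r blocks, and counting incidences through any fixed point gives r(k − 1) = λ(v − 1), so r = λ(v − 1)/(k − 1).
  (ii) Total incidences bk = vr, so b = vr/k.
Step 1: r = λ(v − 1)/(k − 1) = 2·(28 − 1)/(4 − 1) = 2·27/3 = 54/3 = 18.
Step 2: b = vr/k = 28·18/4 = 504/4 = 126.
Check integrality: r = 18 ∈ Z ✓, b = 126 ∈ Z ✓.
(These identities are necessary conditions: they determine r and b for any design with these parameters, but do not by themselves prove that one exists.)

r = 18, b = 126.


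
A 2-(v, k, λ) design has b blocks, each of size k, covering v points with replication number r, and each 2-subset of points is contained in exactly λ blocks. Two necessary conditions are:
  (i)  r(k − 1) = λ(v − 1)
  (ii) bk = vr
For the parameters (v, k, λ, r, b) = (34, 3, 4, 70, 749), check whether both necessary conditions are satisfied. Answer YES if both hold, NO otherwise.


Condition (i): r(k − 1) = 70·2 = 140; λ(v − 1) = 4·33 = 132. Match? NO.
Condition (ii): bk = 749·3 = 2247; vr = 34·70 = 2380. Match? NO.
Both conditions hold? NO.

NO


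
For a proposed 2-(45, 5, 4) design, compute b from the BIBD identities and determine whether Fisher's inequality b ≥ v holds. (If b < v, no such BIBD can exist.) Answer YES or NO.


r = λ(v − 1)/(k − 1) = 4·44/4 = 44.
b = vr/k = 45·44/5 = 396.
Fisher's inequality: b ≥ v ⇔ 396 ≥ 45? YES.

YES


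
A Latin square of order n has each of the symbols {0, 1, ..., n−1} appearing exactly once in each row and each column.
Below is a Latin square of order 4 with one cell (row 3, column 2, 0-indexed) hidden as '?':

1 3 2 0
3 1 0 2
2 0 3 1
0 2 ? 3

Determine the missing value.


Row 3 contains symbols [0, 2, 3] — missing [1].
Column 2 contains symbols [0, 2, 3] — missing [1].
The missing symbol must appear in both missing sets; intersection = [1].
Therefore the hidden value is 1.

Missing value = 1.


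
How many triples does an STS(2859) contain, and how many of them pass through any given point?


An STS(v) is a 2-(v, 3, 1) BIBD: block size k = 3, λ = 1.
Replication: r(k − 1) = λ(v − 1) ⇒ r·2 = 2859 − 1 = 2858 ⇒ r = 1429.
Block count: b = v(v − 1)/6 = 2859·2858/6 = 8171022/6 = 1361837.

r = 1429, b = 1361837.


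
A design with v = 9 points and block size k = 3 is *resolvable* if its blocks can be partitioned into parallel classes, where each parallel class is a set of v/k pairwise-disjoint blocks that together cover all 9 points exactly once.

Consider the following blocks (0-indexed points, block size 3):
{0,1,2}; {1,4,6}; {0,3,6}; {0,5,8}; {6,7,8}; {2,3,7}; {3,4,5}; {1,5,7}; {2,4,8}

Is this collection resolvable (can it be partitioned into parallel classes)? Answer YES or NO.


v = 9, block size k = 3, number of blocks = 9.
For resolvability, blocks must partition into parallel classes of size v/k = 3.
Total blocks must therefore be a multiple of 3: 9 = 3·3 + 0 ⇒ divisible ✓.
Greedy packing gives 3 candidate class(es). Each should be a full parallel class (size 3, covers all 9 points).
  Class 1 (3 blocks): {0,1,2}; {6,7,8}; {3,4,5}. Points covered: [0, 1, 2, 3, 4, 5, 6, 7, 8].
  Class 2 (3 blocks): {1,4,6}; {0,5,8}; {2,3,7}. Points covered: [0, 1, 2, 3, 4, 5, 6, 7, 8].
  Class 3 (3 blocks): {0,3,6}; {1,5,7}; {2,4,8}. Points covered: [0, 1, 2, 3, 4, 5, 6, 7, 8].
All classes full (size 3)? YES. All classes cover every point? YES.
Resolvable? YES.

YES


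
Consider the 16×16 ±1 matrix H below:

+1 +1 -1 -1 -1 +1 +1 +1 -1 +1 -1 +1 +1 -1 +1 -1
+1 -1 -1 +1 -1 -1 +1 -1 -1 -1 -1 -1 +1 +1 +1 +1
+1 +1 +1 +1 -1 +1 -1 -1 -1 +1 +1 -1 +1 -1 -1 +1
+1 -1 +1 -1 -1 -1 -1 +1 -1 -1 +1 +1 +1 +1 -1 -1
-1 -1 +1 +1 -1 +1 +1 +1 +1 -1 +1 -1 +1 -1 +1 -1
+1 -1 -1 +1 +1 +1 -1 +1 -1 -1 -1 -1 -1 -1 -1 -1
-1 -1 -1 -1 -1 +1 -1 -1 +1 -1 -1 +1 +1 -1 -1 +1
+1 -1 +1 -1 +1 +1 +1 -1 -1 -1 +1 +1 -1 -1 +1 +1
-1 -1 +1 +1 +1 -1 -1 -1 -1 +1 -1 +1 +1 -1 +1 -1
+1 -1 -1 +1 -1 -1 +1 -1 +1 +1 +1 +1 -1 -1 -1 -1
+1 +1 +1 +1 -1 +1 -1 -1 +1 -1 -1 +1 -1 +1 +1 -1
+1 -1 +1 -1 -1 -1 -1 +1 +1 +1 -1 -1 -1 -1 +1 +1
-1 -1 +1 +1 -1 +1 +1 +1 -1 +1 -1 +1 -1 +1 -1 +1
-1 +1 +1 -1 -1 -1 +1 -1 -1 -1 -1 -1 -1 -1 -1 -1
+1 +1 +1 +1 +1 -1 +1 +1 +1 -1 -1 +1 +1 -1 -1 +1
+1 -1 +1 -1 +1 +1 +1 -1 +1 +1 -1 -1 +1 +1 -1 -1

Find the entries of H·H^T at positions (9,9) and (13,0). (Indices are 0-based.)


Row 0 of H: [1, 1, -1, -1, -1, 1, 1, 1, -1, 1, -1, 1, 1, -1, 1, -1].
Row 9 of H: [1, -1, -1, 1, -1, -1, 1, -1, 1, 1, 1, 1, -1, -1, -1, -1].
Row 13 of H: [-1, 1, 1, -1, -1, -1, 1, -1, -1, -1, -1, -1, -1, -1, -1, -1].
(H·H^T)[9][9] = Σ_j H[9][j]·H[9][j] = (1)² + (-1)² + (-1)² + (1)² + (-1)² + (-1)² + (1)² + (-1)² + (1)² + (1)² + (1)² + (1)² + (-1)² + (-1)² + (-1)² + (-1)² = 1 + 1 + 1 + 1 + 1 + 1 + 1 + 1 + 1 + 1 + 1 + 1 + 1 + 1 + 1 + 1 = 16.
(H·H^T)[13][0] = Σ_j H[13][j]·H[0][j] = (-1)·(1) + (1)·(1) + (1)·(-1) + (-1)·(-1) + (-1)·(-1) + (-1)·(1) + (1)·(1) + (-1)·(1) + (-1)·(-1) + (-1)·(1) + (-1)·(-1) + (-1)·(1) + (-1)·(1) + (-1)·(-1) + (-1)·(1) + (-1)·(-1) = -1 + 1 + -1 + 1 + 1 + -1 + 1 + -1 + 1 + -1 + 1 + -1 + -1 + 1 + -1 + 1 = 0.
So rows 13 and 0 are orthogonal; the diagonal entry equals n = 16.

(9,9) entry = 16; (13,0) entry = 0.


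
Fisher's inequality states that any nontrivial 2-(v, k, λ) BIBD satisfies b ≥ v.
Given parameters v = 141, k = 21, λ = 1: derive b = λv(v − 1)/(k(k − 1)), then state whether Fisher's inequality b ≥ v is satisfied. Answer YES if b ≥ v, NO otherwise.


r = λ(v − 1)/(k − 1) = 1·140/20 = 7.
b = vr/k = 141·7/21 = 47.
Fisher's inequality: b ≥ v ⇔ 47 ≥ 141? NO.

NO


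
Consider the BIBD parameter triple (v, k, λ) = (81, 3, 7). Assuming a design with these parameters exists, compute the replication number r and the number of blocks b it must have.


Any 2-(v, k, λ) BIBD satisfies two necessary conditions:
  (i)  Each point sits in r blocks, and counting incidences through any fixed point gives r(k − 1) = λ(v − 1), so r = λ(v − 1)/(k − 1).
  (ii) Total incidences bk = vr, so b = vr/k.
Step 1: r = λ(v − 1)/(k − 1) = 7·(81 − 1)/(3 − 1) = 7·80/2 = 560/2 = 280.
Step 2: b = vr/k = 81·280/3 = 22680/3 = 7560.
Check integrality: r = 280 ∈ Z ✓, b = 7560 ∈ Z ✓.
(These identities are necessary conditions: they determine r and b for any design with these parameters, but do not by themselves prove that one exists.)

r = 280, b = 7560.


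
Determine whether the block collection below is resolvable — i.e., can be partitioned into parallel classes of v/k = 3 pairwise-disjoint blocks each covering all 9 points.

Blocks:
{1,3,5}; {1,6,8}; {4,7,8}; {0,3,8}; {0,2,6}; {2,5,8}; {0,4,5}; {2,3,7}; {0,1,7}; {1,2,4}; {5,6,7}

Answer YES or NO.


v = 9, block size k = 3, number of blocks = 11.
For resolvability, blocks must partition into parallel classes of size v/k = 3.
Total blocks must therefore be a multiple of 3: 11 = 3·3 + 2 ⇒ not divisible ✗.
Resolvable? NO.

NO


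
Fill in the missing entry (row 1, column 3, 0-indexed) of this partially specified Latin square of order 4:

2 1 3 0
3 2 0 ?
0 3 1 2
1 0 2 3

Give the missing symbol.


Row 1 contains symbols [0, 2, 3] — missing [1].
Column 3 contains symbols [0, 2, 3] — missing [1].
The missing symbol must appear in both missing sets; intersection = [1].
Therefore the hidden value is 1.

Missing value = 1.


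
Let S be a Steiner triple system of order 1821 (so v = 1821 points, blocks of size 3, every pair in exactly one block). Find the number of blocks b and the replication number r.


An STS(v) is a 2-(v, 3, 1) BIBD: block size k = 3, λ = 1.
Replication: r(k − 1) = λ(v − 1) ⇒ r·2 = 1821 − 1 = 1820 ⇒ r = 910.
Block count: b = v(v − 1)/6 = 1821·1820/6 = 3314220/6 = 552370.

r = 910, b = 552370.


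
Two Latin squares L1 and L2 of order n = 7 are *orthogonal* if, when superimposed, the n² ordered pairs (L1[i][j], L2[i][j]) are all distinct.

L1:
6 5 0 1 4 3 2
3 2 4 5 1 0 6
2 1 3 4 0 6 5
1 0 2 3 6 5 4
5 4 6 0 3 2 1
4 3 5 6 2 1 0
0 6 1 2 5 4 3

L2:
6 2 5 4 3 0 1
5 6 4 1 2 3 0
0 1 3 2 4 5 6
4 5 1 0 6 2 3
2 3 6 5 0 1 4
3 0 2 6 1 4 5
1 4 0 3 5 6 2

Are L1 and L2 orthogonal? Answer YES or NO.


Form the n² = 49 superimposed pairs (L1[i][j], L2[i][j]), row by row (rows and columns indexed from 0):
row 0: (6,6) (5,2) (0,5) (1,4) (4,3) (3,0) (2,1)
row 1: (3,5) (2,6) (4,4) (5,1) (1,2) (0,3) (6,0)
row 2: (2,0) (1,1) (3,3) (4,2) (0,4) (6,5) (5,6)
row 3: (1,4) (0,5) (2,1) (3,0) (6,6) (5,2) (4,3)
row 4: (5,2) (4,3) (6,6) (0,5) (3,0) (2,1) (1,4)
row 5: (4,3) (3,0) (5,2) (6,6) (2,1) (1,4) (0,5)
row 6: (0,1) (6,4) (1,0) (2,3) (5,5) (4,6) (3,2)
Orthogonality requires all 49 pairs distinct.
But the pair (1,4) repeats: cell (0,3) has L1 = 1, L2 = 4, and cell (3,0) has L1 = 1, L2 = 4.
A repeated pair means some other pair never occurs (only 28 distinct pairs out of 49), so the squares are not orthogonal.
Conclusion: NO.

NO


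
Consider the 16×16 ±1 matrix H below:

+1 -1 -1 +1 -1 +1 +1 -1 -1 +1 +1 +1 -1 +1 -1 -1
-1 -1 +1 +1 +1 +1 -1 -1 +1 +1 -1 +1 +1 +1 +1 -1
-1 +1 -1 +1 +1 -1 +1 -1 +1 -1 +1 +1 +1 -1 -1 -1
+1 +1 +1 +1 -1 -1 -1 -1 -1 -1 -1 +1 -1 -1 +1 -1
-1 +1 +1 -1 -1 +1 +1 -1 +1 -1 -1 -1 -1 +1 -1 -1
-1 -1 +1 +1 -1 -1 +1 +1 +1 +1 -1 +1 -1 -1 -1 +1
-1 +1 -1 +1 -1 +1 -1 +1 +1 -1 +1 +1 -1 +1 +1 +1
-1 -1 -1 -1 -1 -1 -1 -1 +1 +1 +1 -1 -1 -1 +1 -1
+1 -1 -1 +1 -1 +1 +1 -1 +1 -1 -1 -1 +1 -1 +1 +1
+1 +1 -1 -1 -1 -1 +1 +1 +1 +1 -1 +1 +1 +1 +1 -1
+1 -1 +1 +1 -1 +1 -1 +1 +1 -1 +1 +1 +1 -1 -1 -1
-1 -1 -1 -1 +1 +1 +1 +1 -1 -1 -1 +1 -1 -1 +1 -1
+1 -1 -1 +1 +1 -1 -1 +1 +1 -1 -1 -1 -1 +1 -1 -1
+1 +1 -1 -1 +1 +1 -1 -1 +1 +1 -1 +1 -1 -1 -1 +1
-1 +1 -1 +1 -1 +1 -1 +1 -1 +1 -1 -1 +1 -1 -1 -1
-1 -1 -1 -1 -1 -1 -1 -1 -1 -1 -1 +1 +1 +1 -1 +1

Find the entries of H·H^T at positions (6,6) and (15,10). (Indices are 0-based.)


Row 6 of H: [-1, 1, -1, 1, -1, 1, -1, 1, 1, -1, 1, 1, -1, 1, 1, 1].
Row 10 of H: [1, -1, 1, 1, -1, 1, -1, 1, 1, -1, 1, 1, 1, -1, -1, -1].
Row 15 of H: [-1, -1, -1, -1, -1, -1, -1, -1, -1, -1, -1, 1, 1, 1, -1, 1].
(H·H^T)[6][6] = Σ_j H[6][j]·H[6][j] = (-1)² + (1)² + (-1)² + (1)² + (-1)² + (1)² + (-1)² + (1)² + (1)² + (-1)² + (1)² + (1)² + (-1)² + (1)² + (1)² + (1)² = 1 + 1 + 1 + 1 + 1 + 1 + 1 + 1 + 1 + 1 + 1 + 1 + 1 + 1 + 1 + 1 = 16.
(H·H^T)[15][10] = Σ_j H[15][j]·H[10][j] = (-1)·(1) + (-1)·(-1) + (-1)·(1) + (-1)·(1) + (-1)·(-1) + (-1)·(1) + (-1)·(-1) + (-1)·(1) + (-1)·(1) + (-1)·(-1) + (-1)·(1) + (1)·(1) + (1)·(1) + (1)·(-1) + (-1)·(-1) + (1)·(-1) = -1 + 1 + -1 + -1 + 1 + -1 + 1 + -1 + -1 + 1 + -1 + 1 + 1 + -1 + 1 + -1 = -2.
Rows 15 and 10 are not orthogonal (dot product = -2 ≠ 0), so H is not a Hadamard matrix.

(6,6) entry = 16; (15,10) entry = -2.


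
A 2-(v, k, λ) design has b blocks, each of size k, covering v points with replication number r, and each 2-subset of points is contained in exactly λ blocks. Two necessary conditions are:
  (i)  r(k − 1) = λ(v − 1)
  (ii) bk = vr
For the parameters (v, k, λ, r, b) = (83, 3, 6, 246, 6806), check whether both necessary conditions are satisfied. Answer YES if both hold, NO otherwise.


Condition (i): r(k − 1) = 246·2 = 492; λ(v − 1) = 6·82 = 492. Match? YES.
Condition (ii): bk = 6806·3 = 20418; vr = 83·246 = 20418. Match? YES.
Both conditions hold? YES.

YES


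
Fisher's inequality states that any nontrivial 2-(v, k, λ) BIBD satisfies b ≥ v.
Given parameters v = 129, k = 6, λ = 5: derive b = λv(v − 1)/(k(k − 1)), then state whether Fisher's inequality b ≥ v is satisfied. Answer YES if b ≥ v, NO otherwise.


b = λv(v − 1)/(k(k − 1)) = 5·129·128/(6·5) = 82560/30 = 2752.
Compare with v = 129: b ≥ v, so Fisher's inequality holds.

YES


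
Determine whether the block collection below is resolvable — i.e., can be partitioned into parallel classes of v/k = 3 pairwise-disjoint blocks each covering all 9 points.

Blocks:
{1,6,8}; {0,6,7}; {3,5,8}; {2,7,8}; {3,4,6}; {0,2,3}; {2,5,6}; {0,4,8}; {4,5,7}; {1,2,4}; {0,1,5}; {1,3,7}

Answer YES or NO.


v = 9, block size k = 3, number of blocks = 12.
For resolvability, blocks must partition into parallel classes of size v/k = 3.
Total blocks must therefore be a multiple of 3: 12 = 3·4 + 0 ⇒ divisible ✓.
Greedy packing gives 4 candidate class(es). Each should be a full parallel class (size 3, covers all 9 points).
  Class 1 (3 blocks): {1,6,8}; {0,2,3}; {4,5,7}. Points covered: [0, 1, 2, 3, 4, 5, 6, 7, 8].
  Class 2 (3 blocks): {0,6,7}; {3,5,8}; {1,2,4}. Points covered: [0, 1, 2, 3, 4, 5, 6, 7, 8].
  Class 3 (3 blocks): {2,7,8}; {3,4,6}; {0,1,5}. Points covered: [0, 1, 2, 3, 4, 5, 6, 7, 8].
  Class 4 (3 blocks): {2,5,6}; {0,4,8}; {1,3,7}. Points covered: [0, 1, 2, 3, 4, 5, 6, 7, 8].
All classes full (size 3)? YES. All classes cover every point? YES.
Resolvable? YES.

YES


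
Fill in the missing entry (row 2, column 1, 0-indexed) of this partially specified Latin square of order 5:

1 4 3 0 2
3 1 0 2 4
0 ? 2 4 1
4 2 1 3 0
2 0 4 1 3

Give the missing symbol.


Row 2 contains symbols [0, 1, 2, 4] — missing [3].
Column 1 contains symbols [0, 1, 2, 4] — missing [3].
The missing symbol must appear in both missing sets; intersection = [3].
Therefore the hidden value is 3.

Missing value = 3.


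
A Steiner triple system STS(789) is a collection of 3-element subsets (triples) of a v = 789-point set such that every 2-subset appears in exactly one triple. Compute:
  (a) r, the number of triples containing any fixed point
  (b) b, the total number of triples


An STS(v) is a 2-(v, 3, 1) BIBD: block size k = 3, λ = 1.
Replication: r(k − 1) = λ(v − 1) ⇒ r·2 = 789 − 1 = 788 ⇒ r = 394.
Block count: b = v(v − 1)/6 = 789·788/6 = 621732/6 = 103622.

r = 394, b = 103622.


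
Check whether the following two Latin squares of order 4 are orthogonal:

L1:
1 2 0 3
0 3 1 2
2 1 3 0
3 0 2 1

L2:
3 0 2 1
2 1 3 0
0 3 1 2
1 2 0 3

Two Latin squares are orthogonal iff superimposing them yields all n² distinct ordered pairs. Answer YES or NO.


Form the n² = 16 superimposed pairs (L1[i][j], L2[i][j]), row by row (rows and columns indexed from 0):
row 0: (1,3) (2,0) (0,2) (3,1)
row 1: (0,2) (3,1) (1,3) (2,0)
row 2: (2,0) (1,3) (3,1) (0,2)
row 3: (3,1) (0,2) (2,0) (1,3)
Orthogonality requires all 16 pairs distinct.
But the pair (0,2) repeats: cell (0,2) has L1 = 0, L2 = 2, and cell (1,0) has L1 = 0, L2 = 2.
A repeated pair means some other pair never occurs (only 4 distinct pairs out of 16), so the squares are not orthogonal.
Conclusion: NO.

NO


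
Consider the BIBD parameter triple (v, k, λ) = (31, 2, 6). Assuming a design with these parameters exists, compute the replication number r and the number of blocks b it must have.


Any 2-(v, k, λ) BIBD satisfies two necessary conditions:
  (i)  Each point sits in r blocks, and counting incidences through any fixed point gives r(k − 1) = λ(v − 1), so r = λ(v − 1)/(k − 1).
  (ii) Total incidences bk = vr, so b = vr/k.
Step 1: r = λ(v − 1)/(k − 1) = 6·(31 − 1)/(2 − 1) = 6·30/1 = 180/1 = 180.
Step 2: b = vr/k = 31·180/2 = 5580/2 = 2790.
Check integrality: r = 180 ∈ Z ✓, b = 2790 ∈ Z ✓.
(These identities are necessary conditions: they determine r and b for any design with these parameters, but do not by themselves prove that one exists.)

r = 180, b = 2790.


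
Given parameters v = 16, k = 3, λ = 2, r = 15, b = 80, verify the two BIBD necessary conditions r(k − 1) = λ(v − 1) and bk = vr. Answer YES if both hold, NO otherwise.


Condition (i): r(k − 1) = 15·2 = 30; λ(v − 1) = 2·15 = 30. Match? YES.
Condition (ii): bk = 80·3 = 240; vr = 16·15 = 240. Match? YES.
Both conditions hold? YES.

YES


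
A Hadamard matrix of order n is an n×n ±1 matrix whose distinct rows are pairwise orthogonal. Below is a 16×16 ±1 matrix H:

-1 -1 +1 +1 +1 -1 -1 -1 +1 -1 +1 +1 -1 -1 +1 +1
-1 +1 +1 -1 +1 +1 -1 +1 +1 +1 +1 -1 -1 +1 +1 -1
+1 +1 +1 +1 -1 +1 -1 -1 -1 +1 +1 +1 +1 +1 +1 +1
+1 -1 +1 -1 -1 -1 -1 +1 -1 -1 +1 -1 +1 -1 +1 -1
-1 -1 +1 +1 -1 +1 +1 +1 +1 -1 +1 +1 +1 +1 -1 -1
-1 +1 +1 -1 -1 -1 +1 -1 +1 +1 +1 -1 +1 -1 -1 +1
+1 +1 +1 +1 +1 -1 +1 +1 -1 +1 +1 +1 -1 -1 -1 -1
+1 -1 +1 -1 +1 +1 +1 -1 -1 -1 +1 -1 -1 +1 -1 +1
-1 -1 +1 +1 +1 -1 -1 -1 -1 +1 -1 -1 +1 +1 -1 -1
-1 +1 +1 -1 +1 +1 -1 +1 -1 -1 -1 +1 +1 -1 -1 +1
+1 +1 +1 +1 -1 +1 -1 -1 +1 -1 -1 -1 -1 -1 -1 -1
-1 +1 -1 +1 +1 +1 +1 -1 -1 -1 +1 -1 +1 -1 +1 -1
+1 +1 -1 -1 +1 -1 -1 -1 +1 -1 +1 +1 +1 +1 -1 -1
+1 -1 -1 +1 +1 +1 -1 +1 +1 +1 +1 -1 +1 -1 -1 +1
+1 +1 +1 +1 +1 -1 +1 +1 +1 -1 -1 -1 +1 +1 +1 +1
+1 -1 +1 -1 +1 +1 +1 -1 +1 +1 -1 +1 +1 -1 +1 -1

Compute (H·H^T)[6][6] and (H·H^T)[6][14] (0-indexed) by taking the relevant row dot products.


Row 6 of H: [1, 1, 1, 1, 1, -1, 1, 1, -1, 1, 1, 1, -1, -1, -1, -1].
Row 14 of H: [1, 1, 1, 1, 1, -1, 1, 1, 1, -1, -1, -1, 1, 1, 1, 1].
(H·H^T)[6][6] = Σ_j H[6][j]·H[6][j] = (1)² + (1)² + (1)² + (1)² + (1)² + (-1)² + (1)² + (1)² + (-1)² + (1)² + (1)² + (1)² + (-1)² + (-1)² + (-1)² + (-1)² = 1 + 1 + 1 + 1 + 1 + 1 + 1 + 1 + 1 + 1 + 1 + 1 + 1 + 1 + 1 + 1 = 16.
(H·H^T)[6][14] = Σ_j H[6][j]·H[14][j] = (1)·(1) + (1)·(1) + (1)·(1) + (1)·(1) + (1)·(1) + (-1)·(-1) + (1)·(1) + (1)·(1) + (-1)·(1) + (1)·(-1) + (1)·(-1) + (1)·(-1) + (-1)·(1) + (-1)·(1) + (-1)·(1) + (-1)·(1) = 1 + 1 + 1 + 1 + 1 + 1 + 1 + 1 + -1 + -1 + -1 + -1 + -1 + -1 + -1 + -1 = 0.
So rows 6 and 14 are orthogonal; the diagonal entry equals n = 16.

(6,6) entry = 16; (6,14) entry = 0.


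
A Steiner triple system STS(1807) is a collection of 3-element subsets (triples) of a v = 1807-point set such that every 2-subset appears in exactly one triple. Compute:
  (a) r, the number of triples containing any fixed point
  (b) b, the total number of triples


An STS(v) is a 2-(v, 3, 1) BIBD: block size k = 3, λ = 1.
Replication: r(k − 1) = λ(v − 1) ⇒ r·2 = 1807 − 1 = 1806 ⇒ r = 903.
Block count: bk = vr ⇒ b·3 = 1807·903 = 1631721 ⇒ b = 543907.

r = 903, b = 543907.


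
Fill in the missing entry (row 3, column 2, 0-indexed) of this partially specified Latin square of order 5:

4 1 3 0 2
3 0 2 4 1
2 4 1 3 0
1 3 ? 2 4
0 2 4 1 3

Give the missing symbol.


Row 3 contains symbols [1, 2, 3, 4] — missing [0].
Column 2 contains symbols [1, 2, 3, 4] — missing [0].
The missing symbol must appear in both missing sets; intersection = [0].
Therefore the hidden value is 0.

Missing value = 0.


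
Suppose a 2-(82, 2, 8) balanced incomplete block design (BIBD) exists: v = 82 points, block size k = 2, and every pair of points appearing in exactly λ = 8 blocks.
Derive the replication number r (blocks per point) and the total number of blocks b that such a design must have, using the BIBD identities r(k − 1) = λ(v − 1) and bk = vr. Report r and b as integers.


Any 2-(v, k, λ) BIBD satisfies two necessary conditions:
  (i)  Each point sits in r blocks, and counting incidences through any fixed point gives r(k − 1) = λ(v − 1), so r = λ(v − 1)/(k − 1).
  (ii) Total incidences bk = vr, so b = vr/k.
Step 1: r = λ(v − 1)/(k − 1) = 8·(82 − 1)/(2 − 1) = 8·81/1 = 648/1 = 648.
Step 2: b = vr/k = 82·648/2 = 53136/2 = 26568.
Check integrality: r = 648 ∈ Z ✓, b = 26568 ∈ Z ✓.
(These identities are necessary conditions: they determine r and b for any design with these parameters, but do not by themselves prove that one exists.)

r = 648, b = 26568.


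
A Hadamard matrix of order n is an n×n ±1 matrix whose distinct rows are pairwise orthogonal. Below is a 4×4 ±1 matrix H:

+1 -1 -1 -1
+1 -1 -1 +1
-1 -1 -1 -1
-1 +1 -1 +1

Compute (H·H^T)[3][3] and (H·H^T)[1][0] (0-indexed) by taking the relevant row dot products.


Row 0 of H: [1, -1, -1, -1].
Row 1 of H: [1, -1, -1, 1].
Row 3 of H: [-1, 1, -1, 1].
(H·H^T)[3][3] = Σ_j H[3][j]·H[3][j] = (-1)² + (1)² + (-1)² + (1)² = 1 + 1 + 1 + 1 = 4.
(H·H^T)[1][0] = Σ_j H[1][j]·H[0][j] = (1)·(1) + (-1)·(-1) + (-1)·(-1) + (1)·(-1) = 1 + 1 + 1 + -1 = 2.
Rows 1 and 0 are not orthogonal (dot product = 2 ≠ 0), so H is not a Hadamard matrix.

(3,3) entry = 4; (1,0) entry = 2.


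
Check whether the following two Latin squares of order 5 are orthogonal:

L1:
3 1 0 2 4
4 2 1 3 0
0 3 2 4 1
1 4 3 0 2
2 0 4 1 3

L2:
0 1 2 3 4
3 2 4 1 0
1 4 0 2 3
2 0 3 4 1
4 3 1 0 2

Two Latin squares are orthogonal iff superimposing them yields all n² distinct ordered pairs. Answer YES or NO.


Form the n² = 25 superimposed pairs (L1[i][j], L2[i][j]), row by row (rows and columns indexed from 0):
row 0: (3,0) (1,1) (0,2) (2,3) (4,4)
row 1: (4,3) (2,2) (1,4) (3,1) (0,0)
row 2: (0,1) (3,4) (2,0) (4,2) (1,3)
row 3: (1,2) (4,0) (3,3) (0,4) (2,1)
row 4: (2,4) (0,3) (4,1) (1,0) (3,2)
Orthogonality requires all 25 pairs distinct.
Check by first coordinate: for each symbol s of L1, list the L2 entries in the n cells where L1 = s; they must all differ.
  L1 = 0: L2 entries (in reading order) 2, 0, 1, 4, 3 — all 5 distinct ✓
  L1 = 1: L2 entries (in reading order) 1, 4, 3, 2, 0 — all 5 distinct ✓
  L1 = 2: L2 entries (in reading order) 3, 2, 0, 1, 4 — all 5 distinct ✓
  L1 = 3: L2 entries (in reading order) 0, 1, 4, 3, 2 — all 5 distinct ✓
  L1 = 4: L2 entries (in reading order) 4, 3, 2, 0, 1 — all 5 distinct ✓
Every symbol of L1 meets every symbol of L2 exactly once, so all 25 pairs are distinct (25 of 25).
Conclusion: YES.

YES


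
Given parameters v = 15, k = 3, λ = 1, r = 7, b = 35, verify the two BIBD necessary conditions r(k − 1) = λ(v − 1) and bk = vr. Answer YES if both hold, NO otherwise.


Condition (i): r(k − 1) = 7·2 = 14; λ(v − 1) = 1·14 = 14. Match? YES.
Condition (ii): bk = 35·3 = 105; vr = 15·7 = 105. Match? YES.
Both conditions hold? YES.

YES


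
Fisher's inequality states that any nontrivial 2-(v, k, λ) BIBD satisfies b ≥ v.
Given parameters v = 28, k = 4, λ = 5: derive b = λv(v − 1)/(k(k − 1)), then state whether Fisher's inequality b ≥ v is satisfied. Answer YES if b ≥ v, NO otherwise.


r = λ(v − 1)/(k − 1) = 5·27/3 = 45.
b = vr/k = 28·45/4 = 315.
Fisher's inequality: b ≥ v ⇔ 315 ≥ 28? YES.

YES


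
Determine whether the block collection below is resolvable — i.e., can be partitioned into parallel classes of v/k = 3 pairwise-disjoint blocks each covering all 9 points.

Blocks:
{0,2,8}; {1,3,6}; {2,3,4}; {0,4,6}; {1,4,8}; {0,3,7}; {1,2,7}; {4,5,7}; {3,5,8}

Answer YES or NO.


v = 9, block size k = 3, number of blocks = 9.
For resolvability, blocks must partition into parallel classes of size v/k = 3.
Total blocks must therefore be a multiple of 3: 9 = 3·3 + 0 ⇒ divisible ✓.
Consider block {2,3,4}. It intersects every other block in the collection, so no parallel class of size 3 can contain it.
Since every block must belong to some parallel class in a resolution, the collection cannot be partitioned into parallel classes.
Resolvable? NO.

NO


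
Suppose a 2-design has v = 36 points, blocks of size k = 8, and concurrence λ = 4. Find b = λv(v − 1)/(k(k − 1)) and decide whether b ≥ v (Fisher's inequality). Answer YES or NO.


r = λ(v − 1)/(k − 1) = 4·35/7 = 20.
b = vr/k = 36·20/8 = 90.
Fisher's inequality: b ≥ v ⇔ 90 ≥ 36? YES.

YES


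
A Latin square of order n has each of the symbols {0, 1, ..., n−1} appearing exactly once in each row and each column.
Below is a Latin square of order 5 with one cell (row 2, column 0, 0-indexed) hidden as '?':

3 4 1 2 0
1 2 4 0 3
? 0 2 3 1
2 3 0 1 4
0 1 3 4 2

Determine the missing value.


Row 2 contains symbols [0, 1, 2, 3] — missing [4].
Column 0 contains symbols [0, 1, 2, 3] — missing [4].
The missing symbol must appear in both missing sets; intersection = [4].
Therefore the hidden value is 4.

Missing value = 4.


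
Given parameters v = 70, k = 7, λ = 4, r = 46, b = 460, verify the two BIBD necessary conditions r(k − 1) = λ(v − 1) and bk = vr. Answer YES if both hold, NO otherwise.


Condition (i): r(k − 1) = 46·6 = 276; λ(v − 1) = 4·69 = 276. Match? YES.
Condition (ii): bk = 460·7 = 3220; vr = 70·46 = 3220. Match? YES.
Both conditions hold? YES.

YES


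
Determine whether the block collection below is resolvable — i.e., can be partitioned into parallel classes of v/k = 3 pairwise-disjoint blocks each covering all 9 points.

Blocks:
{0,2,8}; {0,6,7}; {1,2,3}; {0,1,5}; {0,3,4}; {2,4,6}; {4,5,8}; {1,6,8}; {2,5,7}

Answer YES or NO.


v = 9, block size k = 3, number of blocks = 9.
For resolvability, blocks must partition into parallel classes of size v/k = 3.
Total blocks must therefore be a multiple of 3: 9 = 3·3 + 0 ⇒ divisible ✓.
Consider block {0,2,8}. It intersects every other block in the collection, so no parallel class of size 3 can contain it.
Since every block must belong to some parallel class in a resolution, the collection cannot be partitioned into parallel classes.
Resolvable? NO.

NO


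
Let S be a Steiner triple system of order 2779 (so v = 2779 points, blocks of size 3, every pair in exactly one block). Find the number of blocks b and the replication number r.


An STS(v) is a 2-(v, 3, 1) BIBD: block size k = 3, λ = 1.
Replication: r(k − 1) = λ(v − 1) ⇒ r·2 = 2779 − 1 = 2778 ⇒ r = 1389.
Block count: bk = vr ⇒ b·3 = 2779·1389 = 3860031 ⇒ b = 1286677.

r = 1389, b = 1286677.


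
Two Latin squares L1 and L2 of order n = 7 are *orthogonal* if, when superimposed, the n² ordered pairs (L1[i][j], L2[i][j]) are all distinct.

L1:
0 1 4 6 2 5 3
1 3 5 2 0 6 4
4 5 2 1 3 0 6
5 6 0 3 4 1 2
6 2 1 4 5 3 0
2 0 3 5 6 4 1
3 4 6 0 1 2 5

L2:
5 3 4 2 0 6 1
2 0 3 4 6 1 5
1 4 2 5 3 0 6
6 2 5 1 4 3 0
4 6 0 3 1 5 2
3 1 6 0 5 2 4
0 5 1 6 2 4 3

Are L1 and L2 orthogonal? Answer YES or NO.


Form the n² = 49 superimposed pairs (L1[i][j], L2[i][j]), row by row (rows and columns indexed from 0):
row 0: (0,5) (1,3) (4,4) (6,2) (2,0) (5,6) (3,1)
row 1: (1,2) (3,0) (5,3) (2,4) (0,6) (6,1) (4,5)
row 2: (4,1) (5,4) (2,2) (1,5) (3,3) (0,0) (6,6)
row 3: (5,6) (6,2) (0,5) (3,1) (4,4) (1,3) (2,0)
row 4: (6,4) (2,6) (1,0) (4,3) (5,1) (3,5) (0,2)
row 5: (2,3) (0,1) (3,6) (5,0) (6,5) (4,2) (1,4)
row 6: (3,0) (4,5) (6,1) (0,6) (1,2) (2,4) (5,3)
Orthogonality requires all 49 pairs distinct.
But the pair (5,6) repeats: cell (0,5) has L1 = 5, L2 = 6, and cell (3,0) has L1 = 5, L2 = 6.
A repeated pair means some other pair never occurs (only 35 distinct pairs out of 49), so the squares are not orthogonal.
Conclusion: NO.

NO


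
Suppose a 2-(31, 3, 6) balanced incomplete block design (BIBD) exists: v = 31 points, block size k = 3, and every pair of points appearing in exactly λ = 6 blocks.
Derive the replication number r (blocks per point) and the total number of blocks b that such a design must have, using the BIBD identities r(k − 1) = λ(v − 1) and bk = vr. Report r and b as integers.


Any 2-(v, k, λ) BIBD satisfies two necessary conditions:
  (i)  Each point sits in r blocks, and counting incidences through any fixed point gives r(k − 1) = λ(v − 1), so r = λ(v − 1)/(k − 1).
  (ii) Total incidences bk = vr, so b = vr/k.
Step 1: r = λ(v − 1)/(k − 1) = 6·(31 − 1)/(3 − 1) = 6·30/2 = 180/2 = 90.
Step 2: b = vr/k = 31·90/3 = 2790/3 = 930.
Check integrality: r = 90 ∈ Z ✓, b = 930 ∈ Z ✓.
(These identities are necessary conditions: they determine r and b for any design with these parameters, but do not by themselves prove that one exists.)

r = 90, b = 930.


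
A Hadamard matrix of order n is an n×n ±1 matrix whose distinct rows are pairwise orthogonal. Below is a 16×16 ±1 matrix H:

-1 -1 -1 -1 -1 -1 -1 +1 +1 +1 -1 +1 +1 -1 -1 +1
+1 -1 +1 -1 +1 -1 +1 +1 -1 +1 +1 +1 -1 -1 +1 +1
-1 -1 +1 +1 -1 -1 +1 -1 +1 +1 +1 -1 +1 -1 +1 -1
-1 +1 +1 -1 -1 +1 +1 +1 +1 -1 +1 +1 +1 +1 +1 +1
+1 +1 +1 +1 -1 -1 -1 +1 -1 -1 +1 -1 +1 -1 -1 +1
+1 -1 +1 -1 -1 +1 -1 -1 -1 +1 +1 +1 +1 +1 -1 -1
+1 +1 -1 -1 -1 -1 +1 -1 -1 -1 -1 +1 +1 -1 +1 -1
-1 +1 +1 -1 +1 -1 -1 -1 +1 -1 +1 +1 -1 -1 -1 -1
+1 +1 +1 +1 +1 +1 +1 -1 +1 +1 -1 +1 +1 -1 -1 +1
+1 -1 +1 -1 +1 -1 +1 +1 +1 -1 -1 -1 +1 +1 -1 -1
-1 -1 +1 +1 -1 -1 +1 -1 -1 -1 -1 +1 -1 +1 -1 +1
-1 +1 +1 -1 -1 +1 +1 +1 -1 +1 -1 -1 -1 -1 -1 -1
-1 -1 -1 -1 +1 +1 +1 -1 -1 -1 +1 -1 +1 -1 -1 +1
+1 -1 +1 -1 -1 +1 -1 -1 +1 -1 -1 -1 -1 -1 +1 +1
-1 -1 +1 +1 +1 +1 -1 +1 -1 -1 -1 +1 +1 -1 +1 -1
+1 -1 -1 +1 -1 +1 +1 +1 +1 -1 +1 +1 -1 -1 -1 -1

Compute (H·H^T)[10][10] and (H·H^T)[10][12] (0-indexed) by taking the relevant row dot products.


Row 10 of H: [-1, -1, 1, 1, -1, -1, 1, -1, -1, -1, -1, 1, -1, 1, -1, 1].
Row 12 of H: [-1, -1, -1, -1, 1, 1, 1, -1, -1, -1, 1, -1, 1, -1, -1, 1].
(H·H^T)[10][10] = Σ_j H[10][j]·H[10][j] = (-1)² + (-1)² + (1)² + (1)² + (-1)² + (-1)² + (1)² + (-1)² + (-1)² + (-1)² + (-1)² + (1)² + (-1)² + (1)² + (-1)² + (1)² = 1 + 1 + 1 + 1 + 1 + 1 + 1 + 1 + 1 + 1 + 1 + 1 + 1 + 1 + 1 + 1 = 16.
(H·H^T)[10][12] = Σ_j H[10][j]·H[12][j] = (-1)·(-1) + (-1)·(-1) + (1)·(-1) + (1)·(-1) + (-1)·(1) + (-1)·(1) + (1)·(1) + (-1)·(-1) + (-1)·(-1) + (-1)·(-1) + (-1)·(1) + (1)·(-1) + (-1)·(1) + (1)·(-1) + (-1)·(-1) + (1)·(1) = 1 + 1 + -1 + -1 + -1 + -1 + 1 + 1 + 1 + 1 + -1 + -1 + -1 + -1 + 1 + 1 = 0.
So rows 10 and 12 are orthogonal; the diagonal entry equals n = 16.

(10,10) entry = 16; (10,12) entry = 0.


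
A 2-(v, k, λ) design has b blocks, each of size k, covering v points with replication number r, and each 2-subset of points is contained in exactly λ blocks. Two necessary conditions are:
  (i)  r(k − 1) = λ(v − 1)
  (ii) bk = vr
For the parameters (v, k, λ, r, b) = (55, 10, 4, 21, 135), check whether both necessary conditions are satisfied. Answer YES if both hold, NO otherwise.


Condition (i): r(k − 1) = 21·9 = 189; λ(v − 1) = 4·54 = 216. Match? NO.
Condition (ii): bk = 135·10 = 1350; vr = 55·21 = 1155. Match? NO.
Both conditions hold? NO.

NO


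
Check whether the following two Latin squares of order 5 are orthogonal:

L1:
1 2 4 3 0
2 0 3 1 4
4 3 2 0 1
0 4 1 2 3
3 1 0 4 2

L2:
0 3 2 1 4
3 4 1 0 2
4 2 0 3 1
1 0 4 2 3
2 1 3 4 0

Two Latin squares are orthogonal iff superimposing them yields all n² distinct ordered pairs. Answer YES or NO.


Form the n² = 25 superimposed pairs (L1[i][j], L2[i][j]), row by row (rows and columns indexed from 0):
row 0: (1,0) (2,3) (4,2) (3,1) (0,4)
row 1: (2,3) (0,4) (3,1) (1,0) (4,2)
row 2: (4,4) (3,2) (2,0) (0,3) (1,1)
row 3: (0,1) (4,0) (1,4) (2,2) (3,3)
row 4: (3,2) (1,1) (0,3) (4,4) (2,0)
Orthogonality requires all 25 pairs distinct.
But the pair (2,3) repeats: cell (0,1) has L1 = 2, L2 = 3, and cell (1,0) has L1 = 2, L2 = 3.
A repeated pair means some other pair never occurs (only 15 distinct pairs out of 25), so the squares are not orthogonal.
Conclusion: NO.

NO


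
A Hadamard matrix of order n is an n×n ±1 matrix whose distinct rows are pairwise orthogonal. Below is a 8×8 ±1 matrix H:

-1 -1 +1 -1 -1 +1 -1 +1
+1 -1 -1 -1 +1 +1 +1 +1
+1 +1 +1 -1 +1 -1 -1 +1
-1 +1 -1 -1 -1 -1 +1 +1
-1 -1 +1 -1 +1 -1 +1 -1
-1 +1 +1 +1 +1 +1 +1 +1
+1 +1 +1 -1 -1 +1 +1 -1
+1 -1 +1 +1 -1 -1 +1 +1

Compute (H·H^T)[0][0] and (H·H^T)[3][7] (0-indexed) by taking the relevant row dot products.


Row 0 of H: [-1, -1, 1, -1, -1, 1, -1, 1].
Row 3 of H: [-1, 1, -1, -1, -1, -1, 1, 1].
Row 7 of H: [1, -1, 1, 1, -1, -1, 1, 1].
(H·H^T)[0][0] = Σ_j H[0][j]·H[0][j] = (-1)² + (-1)² + (1)² + (-1)² + (-1)² + (1)² + (-1)² + (1)² = 1 + 1 + 1 + 1 + 1 + 1 + 1 + 1 = 8.
(H·H^T)[3][7] = Σ_j H[3][j]·H[7][j] = (-1)·(1) + (1)·(-1) + (-1)·(1) + (-1)·(1) + (-1)·(-1) + (-1)·(-1) + (1)·(1) + (1)·(1) = -1 + -1 + -1 + -1 + 1 + 1 + 1 + 1 = 0.
So rows 3 and 7 are orthogonal; the diagonal entry equals n = 8.

(0,0) entry = 8; (3,7) entry = 0.


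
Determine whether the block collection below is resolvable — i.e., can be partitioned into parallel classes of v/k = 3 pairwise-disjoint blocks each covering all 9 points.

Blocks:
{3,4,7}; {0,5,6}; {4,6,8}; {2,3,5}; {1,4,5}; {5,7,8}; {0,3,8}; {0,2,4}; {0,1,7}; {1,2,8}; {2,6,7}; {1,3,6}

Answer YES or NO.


v = 9, block size k = 3, number of blocks = 12.
For resolvability, blocks must partition into parallel classes of size v/k = 3.
Total blocks must therefore be a multiple of 3: 12 = 3·4 + 0 ⇒ divisible ✓.
Greedy packing gives 4 candidate class(es). Each should be a full parallel class (size 3, covers all 9 points).
  Class 1 (3 blocks): {3,4,7}; {0,5,6}; {1,2,8}. Points covered: [0, 1, 2, 3, 4, 5, 6, 7, 8].
  Class 2 (3 blocks): {4,6,8}; {2,3,5}; {0,1,7}. Points covered: [0, 1, 2, 3, 4, 5, 6, 7, 8].
  Class 3 (3 blocks): {1,4,5}; {0,3,8}; {2,6,7}. Points covered: [0, 1, 2, 3, 4, 5, 6, 7, 8].
  Class 4 (3 blocks): {5,7,8}; {0,2,4}; {1,3,6}. Points covered: [0, 1, 2, 3, 4, 5, 6, 7, 8].
All classes full (size 3)? YES. All classes cover every point? YES.
Resolvable? YES.

YES


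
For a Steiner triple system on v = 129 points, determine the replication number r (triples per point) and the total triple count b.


An STS(v) is a 2-(v, 3, 1) BIBD: block size k = 3, λ = 1.
Replication: r(k − 1) = λ(v − 1) ⇒ r·2 = 129 − 1 = 128 ⇒ r = 64.
Block count: bk = vr ⇒ b·3 = 129·64 = 8256 ⇒ b = 2752.
(Check via b = v(v − 1)/6 = 129·128/6 = 16512/6 = 2752.)

r = 64, b = 2752.


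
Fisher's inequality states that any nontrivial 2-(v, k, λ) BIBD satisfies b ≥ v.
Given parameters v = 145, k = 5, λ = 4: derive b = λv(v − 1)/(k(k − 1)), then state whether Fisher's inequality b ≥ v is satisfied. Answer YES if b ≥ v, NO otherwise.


r = λ(v − 1)/(k − 1) = 4·144/4 = 144.
b = vr/k = 145·144/5 = 4176.
Fisher's inequality: b ≥ v ⇔ 4176 ≥ 145? YES.

YES


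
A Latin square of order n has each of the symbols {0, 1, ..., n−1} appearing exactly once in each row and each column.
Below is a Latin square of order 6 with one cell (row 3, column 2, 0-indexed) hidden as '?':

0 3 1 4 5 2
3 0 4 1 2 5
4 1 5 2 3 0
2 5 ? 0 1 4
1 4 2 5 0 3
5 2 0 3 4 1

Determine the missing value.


Row 3 contains symbols [0, 1, 2, 4, 5] — missing [3].
Column 2 contains symbols [0, 1, 2, 4, 5] — missing [3].
The missing symbol must appear in both missing sets; intersection = [3].
Therefore the hidden value is 3.

Missing value = 3.


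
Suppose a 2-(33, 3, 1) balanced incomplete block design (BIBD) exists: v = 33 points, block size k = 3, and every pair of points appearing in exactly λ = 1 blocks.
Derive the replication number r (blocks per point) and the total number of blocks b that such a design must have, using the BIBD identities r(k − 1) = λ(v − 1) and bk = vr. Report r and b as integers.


Any 2-(v, k, λ) BIBD satisfies two necessary conditions:
  (i)  Each point sits in r blocks, and counting incidences through any fixed point gives r(k − 1) = λ(v − 1), so r = λ(v − 1)/(k − 1).
  (ii) Total incidences bk = vr, so b = vr/k.
Step 1: r = λ(v − 1)/(k − 1) = 1·(33 − 1)/(3 − 1) = 1·32/2 = 32/2 = 16.
Step 2: b = vr/k = 33·16/3 = 528/3 = 176.
Check integrality: r = 16 ∈ Z ✓, b = 176 ∈ Z ✓.
(These identities are necessary conditions: they determine r and b for any design with these parameters, but do not by themselves prove that one exists.)

r = 16, b = 176.


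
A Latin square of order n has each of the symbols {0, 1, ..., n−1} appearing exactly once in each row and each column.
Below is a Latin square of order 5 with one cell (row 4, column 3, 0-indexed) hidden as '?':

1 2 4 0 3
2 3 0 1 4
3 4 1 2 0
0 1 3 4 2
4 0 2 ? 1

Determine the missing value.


Row 4 contains symbols [0, 1, 2, 4] — missing [3].
Column 3 contains symbols [0, 1, 2, 4] — missing [3].
The missing symbol must appear in both missing sets; intersection = [3].
Therefore the hidden value is 3.

Missing value = 3.


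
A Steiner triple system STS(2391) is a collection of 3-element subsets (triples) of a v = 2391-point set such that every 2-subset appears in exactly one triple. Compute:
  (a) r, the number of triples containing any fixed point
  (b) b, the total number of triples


An STS(v) is a 2-(v, 3, 1) BIBD: block size k = 3, λ = 1.
Replication: r(k − 1) = λ(v − 1) ⇒ r·2 = 2391 − 1 = 2390 ⇒ r = 1195.
Block count: bk = vr ⇒ b·3 = 2391·1195 = 2857245 ⇒ b = 952415.
(Check via b = v(v − 1)/6 = 2391·2390/6 = 5714490/6 = 952415.)

r = 1195, b = 952415.


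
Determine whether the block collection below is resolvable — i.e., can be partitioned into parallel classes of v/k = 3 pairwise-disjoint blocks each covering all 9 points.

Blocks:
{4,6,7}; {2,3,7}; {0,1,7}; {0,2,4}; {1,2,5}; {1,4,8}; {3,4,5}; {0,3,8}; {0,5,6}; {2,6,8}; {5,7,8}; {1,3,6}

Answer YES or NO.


v = 9, block size k = 3, number of blocks = 12.
For resolvability, blocks must partition into parallel classes of size v/k = 3.
Total blocks must therefore be a multiple of 3: 12 = 3·4 + 0 ⇒ divisible ✓.
Greedy packing gives 4 candidate class(es). Each should be a full parallel class (size 3, covers all 9 points).
  Class 1 (3 blocks): {4,6,7}; {1,2,5}; {0,3,8}. Points covered: [0, 1, 2, 3, 4, 5, 6, 7, 8].
  Class 2 (3 blocks): {2,3,7}; {1,4,8}; {0,5,6}. Points covered: [0, 1, 2, 3, 4, 5, 6, 7, 8].
  Class 3 (3 blocks): {0,1,7}; {3,4,5}; {2,6,8}. Points covered: [0, 1, 2, 3, 4, 5, 6, 7, 8].
  Class 4 (3 blocks): {0,2,4}; {5,7,8}; {1,3,6}. Points covered: [0, 1, 2, 3, 4, 5, 6, 7, 8].
All classes full (size 3)? YES. All classes cover every point? YES.
Resolvable? YES.

YES


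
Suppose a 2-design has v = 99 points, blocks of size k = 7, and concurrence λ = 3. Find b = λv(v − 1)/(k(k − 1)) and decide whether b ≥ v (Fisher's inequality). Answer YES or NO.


r = λ(v − 1)/(k − 1) = 3·98/6 = 49.
b = vr/k = 99·49/7 = 693.
Fisher's inequality: b ≥ v ⇔ 693 ≥ 99? YES.

YES


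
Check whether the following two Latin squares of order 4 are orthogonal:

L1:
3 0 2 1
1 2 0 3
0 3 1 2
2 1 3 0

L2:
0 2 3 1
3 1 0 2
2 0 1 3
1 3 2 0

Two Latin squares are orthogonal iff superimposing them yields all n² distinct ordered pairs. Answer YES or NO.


Form the n² = 16 superimposed pairs (L1[i][j], L2[i][j]), row by row (rows and columns indexed from 0):
row 0: (3,0) (0,2) (2,3) (1,1)
row 1: (1,3) (2,1) (0,0) (3,2)
row 2: (0,2) (3,0) (1,1) (2,3)
row 3: (2,1) (1,3) (3,2) (0,0)
Orthogonality requires all 16 pairs distinct.
But the pair (0,2) repeats: cell (0,1) has L1 = 0, L2 = 2, and cell (2,0) has L1 = 0, L2 = 2.
A repeated pair means some other pair never occurs (only 8 distinct pairs out of 16), so the squares are not orthogonal.
Conclusion: NO.

NO


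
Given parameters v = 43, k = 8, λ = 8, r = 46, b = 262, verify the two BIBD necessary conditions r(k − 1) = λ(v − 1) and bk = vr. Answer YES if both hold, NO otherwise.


Condition (i): r(k − 1) = 46·7 = 322; λ(v − 1) = 8·42 = 336. Match? NO.
Condition (ii): bk = 262·8 = 2096; vr = 43·46 = 1978. Match? NO.
Both conditions hold? NO.

NO


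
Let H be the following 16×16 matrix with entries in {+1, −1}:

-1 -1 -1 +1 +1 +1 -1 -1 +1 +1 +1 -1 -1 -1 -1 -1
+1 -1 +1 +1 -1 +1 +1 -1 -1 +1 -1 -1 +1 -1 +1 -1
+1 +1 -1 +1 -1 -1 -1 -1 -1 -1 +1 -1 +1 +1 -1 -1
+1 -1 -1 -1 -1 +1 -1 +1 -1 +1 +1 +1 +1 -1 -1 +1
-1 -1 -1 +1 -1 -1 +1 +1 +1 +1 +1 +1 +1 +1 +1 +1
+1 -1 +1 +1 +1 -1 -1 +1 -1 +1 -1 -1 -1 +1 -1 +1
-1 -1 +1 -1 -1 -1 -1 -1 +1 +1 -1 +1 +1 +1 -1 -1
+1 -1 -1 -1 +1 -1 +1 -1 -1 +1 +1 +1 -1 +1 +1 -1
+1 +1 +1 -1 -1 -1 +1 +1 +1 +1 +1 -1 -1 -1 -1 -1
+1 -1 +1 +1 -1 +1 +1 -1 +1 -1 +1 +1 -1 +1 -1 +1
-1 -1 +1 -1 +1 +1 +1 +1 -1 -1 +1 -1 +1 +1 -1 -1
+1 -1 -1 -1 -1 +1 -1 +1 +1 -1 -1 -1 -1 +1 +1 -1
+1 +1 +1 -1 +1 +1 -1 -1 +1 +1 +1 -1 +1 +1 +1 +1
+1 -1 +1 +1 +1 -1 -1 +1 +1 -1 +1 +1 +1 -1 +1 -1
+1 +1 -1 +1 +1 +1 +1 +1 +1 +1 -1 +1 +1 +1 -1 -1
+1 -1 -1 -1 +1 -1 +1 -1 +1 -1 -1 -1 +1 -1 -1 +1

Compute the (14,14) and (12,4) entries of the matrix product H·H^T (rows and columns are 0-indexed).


Row 4 of H: [-1, -1, -1, 1, -1, -1, 1, 1, 1, 1, 1, 1, 1, 1, 1, 1].
Row 12 of H: [1, 1, 1, -1, 1, 1, -1, -1, 1, 1, 1, -1, 1, 1, 1, 1].
Row 14 of H: [1, 1, -1, 1, 1, 1, 1, 1, 1, 1, -1, 1, 1, 1, -1, -1].
(H·H^T)[14][14] = Σ_j H[14][j]·H[14][j] = (1)² + (1)² + (-1)² + (1)² + (1)² + (1)² + (1)² + (1)² + (1)² + (1)² + (-1)² + (1)² + (1)² + (1)² + (-1)² + (-1)² = 1 + 1 + 1 + 1 + 1 + 1 + 1 + 1 + 1 + 1 + 1 + 1 + 1 + 1 + 1 + 1 = 16.
(H·H^T)[12][4] = Σ_j H[12][j]·H[4][j] = (1)·(-1) + (1)·(-1) + (1)·(-1) + (-1)·(1) + (1)·(-1) + (1)·(-1) + (-1)·(1) + (-1)·(1) + (1)·(1) + (1)·(1) + (1)·(1) + (-1)·(1) + (1)·(1) + (1)·(1) + (1)·(1) + (1)·(1) = -1 + -1 + -1 + -1 + -1 + -1 + -1 + -1 + 1 + 1 + 1 + -1 + 1 + 1 + 1 + 1 = -2.
Rows 12 and 4 are not orthogonal (dot product = -2 ≠ 0), so H is not a Hadamard matrix.

(14,14) entry = 16; (12,4) entry = -2.
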